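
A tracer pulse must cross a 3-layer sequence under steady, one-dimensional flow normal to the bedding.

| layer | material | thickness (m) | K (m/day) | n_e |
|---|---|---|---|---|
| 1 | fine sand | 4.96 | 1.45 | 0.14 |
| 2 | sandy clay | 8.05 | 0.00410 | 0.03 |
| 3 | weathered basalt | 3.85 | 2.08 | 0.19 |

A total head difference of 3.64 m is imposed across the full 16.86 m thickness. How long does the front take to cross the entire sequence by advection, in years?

With flow normal to the layers, continuity requires the same specific discharge q through every layer.
Σ(b_i/K_i) = 4.96/1.45 + 8.05/0.00410 + 3.85/2.08 = 1969 d.
q = Δh / Σ(b_i/K_i) = 3.64 / 1969 = 0.001849 m/day.
In each layer the seepage velocity is v_i = q/n_i, so the layer transit time is t_i = b_i·n_i / q:
  layer 1 (fine sand): t_1 = 4.96 × 0.14 / 0.001849 = 375.6 d
  layer 2 (sandy clay): t_2 = 8.05 × 0.03 / 0.001849 = 130.6 d
  layer 3 (weathered basalt): t_3 = 3.85 × 0.19 / 0.001849 = 395.6 d
Total t = Σ t_i = 901.8 days = 2.469 years.

2.47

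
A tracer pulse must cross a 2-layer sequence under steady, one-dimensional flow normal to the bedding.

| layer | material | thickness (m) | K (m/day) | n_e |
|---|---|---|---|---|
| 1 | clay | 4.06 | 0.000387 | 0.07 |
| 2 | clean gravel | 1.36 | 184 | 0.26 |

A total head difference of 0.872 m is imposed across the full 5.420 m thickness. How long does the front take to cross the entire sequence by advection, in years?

21.0

With flow normal to the layers, continuity requires the same specific discharge q through every layer.
Σ(b_i/K_i) = 4.06/0.000387 + 1.36/184 = 10491 d.
q = Δh / Σ(b_i/K_i) = 0.872 / 10491 = 8.312e-05 m/day.
In each layer the seepage velocity is v_i = q/n_i, so the layer transit time is t_i = b_i·n_i / q:
  layer 1 (clay): t_1 = 4.06 × 0.07 / 8.312e-05 = 3419 d
  layer 2 (clean gravel): t_2 = 1.36 × 0.26 / 8.312e-05 = 4254 d
Total t = Σ t_i = 7673 days = 21.01 years.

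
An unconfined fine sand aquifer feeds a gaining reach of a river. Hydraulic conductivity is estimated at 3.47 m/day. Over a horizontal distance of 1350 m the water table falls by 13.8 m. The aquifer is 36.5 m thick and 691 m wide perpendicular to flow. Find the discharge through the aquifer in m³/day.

895

Cross-sectional area A = 691 × 36.5 = 25222 m².
Hydraulic gradient i = Δh / L = 13.8 / 1350 = 0.01022.
Darcy's law: Q = K · A · i = 3.470 × 25222 × 0.01022 = 894.6 m³/day.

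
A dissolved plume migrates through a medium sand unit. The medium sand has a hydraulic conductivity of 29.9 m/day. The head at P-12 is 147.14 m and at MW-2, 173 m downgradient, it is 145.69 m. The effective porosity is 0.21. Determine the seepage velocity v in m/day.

Hydraulic gradient i = (147.14 − 145.69) / 173 = 1.45 / 173 = 0.008382.
Darcy flux q = K · i = 29.90 × 0.008382 = 0.2506 m/day.
Seepage velocity v = q / n_e = 0.2506 / 0.21 = 1.193 m/day.

1.19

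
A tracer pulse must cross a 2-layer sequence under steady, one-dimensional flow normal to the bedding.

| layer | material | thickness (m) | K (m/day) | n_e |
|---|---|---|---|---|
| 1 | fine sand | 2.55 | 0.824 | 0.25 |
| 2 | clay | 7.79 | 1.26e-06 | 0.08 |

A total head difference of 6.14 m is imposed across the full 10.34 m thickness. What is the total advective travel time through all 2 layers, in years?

With flow normal to the layers, continuity requires the same specific discharge q through every layer.
Σ(b_i/K_i) = 2.55/0.824 + 7.79/1.26e-06 = 6.183e+06 d.
q = Δh / Σ(b_i/K_i) = 6.14 / 6.183e+06 = 9.931e-07 m/day.
In each layer the seepage velocity is v_i = q/n_i, so the layer transit time is t_i = b_i·n_i / q:
  layer 1 (fine sand): t_1 = 2.55 × 0.25 / 9.931e-07 = 6.419e+05 d
  layer 2 (clay): t_2 = 7.79 × 0.08 / 9.931e-07 = 6.275e+05 d
Total t = Σ t_i = 1.269e+06 days = 3476 years.

3480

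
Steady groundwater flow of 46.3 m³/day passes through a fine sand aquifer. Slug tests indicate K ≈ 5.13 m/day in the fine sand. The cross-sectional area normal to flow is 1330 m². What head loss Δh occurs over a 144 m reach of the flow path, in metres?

From Q = K·A·i, i = Q / (K·A) = 46.3 / (5.130 × 1330) = 0.006786.
Head loss Δh = i · L = 0.006786 × 144 = 0.9772 m.

0.977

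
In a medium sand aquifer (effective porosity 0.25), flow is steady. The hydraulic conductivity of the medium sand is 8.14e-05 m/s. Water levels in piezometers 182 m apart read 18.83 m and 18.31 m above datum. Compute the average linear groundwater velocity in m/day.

0.0804

Convert K: 8.14e-05 m/s × 86400 = 7.033 m/day.
Hydraulic gradient i = (18.83 − 18.31) / 182 = 0.52 / 182 = 0.002857.
Darcy flux q = K · i = 7.033 × 0.002857 = 0.02009 m/day.
Seepage velocity v = q / n_e = 0.02009 / 0.25 = 0.08038 m/day.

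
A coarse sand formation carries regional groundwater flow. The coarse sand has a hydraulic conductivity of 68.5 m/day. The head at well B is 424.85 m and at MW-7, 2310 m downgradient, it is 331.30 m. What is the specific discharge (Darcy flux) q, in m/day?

Hydraulic gradient i = (424.85 − 331.30) / 2310 = 93.55 / 2310 = 0.04050.
Specific discharge q = K · i = 68.50 × 0.04050 = 2.774 m/day.

2.77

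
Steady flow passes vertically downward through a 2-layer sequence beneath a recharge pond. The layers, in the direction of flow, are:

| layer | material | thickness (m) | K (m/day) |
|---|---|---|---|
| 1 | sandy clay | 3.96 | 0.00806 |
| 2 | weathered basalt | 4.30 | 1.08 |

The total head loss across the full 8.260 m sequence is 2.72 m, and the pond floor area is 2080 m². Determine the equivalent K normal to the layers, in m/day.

Flow is perpendicular to layering, so the layers act in series and the equivalent K is the thickness-weighted harmonic mean.
Total thickness L = 3.96 + 4.30 = 8.260 m.
Σ(b_i/K_i) = 3.96/0.00806 + 4.30/1.08 = 495.3 d.
K_eq = L / Σ(b_i/K_i) = 8.260 / 495.3 = 0.01668 m/day.

0.0167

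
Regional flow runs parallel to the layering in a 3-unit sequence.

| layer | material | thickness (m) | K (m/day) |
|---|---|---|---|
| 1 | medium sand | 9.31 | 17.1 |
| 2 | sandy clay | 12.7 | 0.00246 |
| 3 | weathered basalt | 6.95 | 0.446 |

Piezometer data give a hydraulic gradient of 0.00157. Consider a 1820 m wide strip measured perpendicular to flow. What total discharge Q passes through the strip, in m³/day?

Flow is parallel to layering, so each bed carries its own Darcy discharge and the transmissivities add.
Σ(K_i·b_i) = 17.1×9.31 + 0.00246×12.7 + 0.446×6.95 = 162.3 m²/day.
Hydraulic gradient i = 0.00157.
Q = Σ(K_i·b_i) · W · i = 162.3 × 1820 × 0.001570 = 463.8 m³/day.

464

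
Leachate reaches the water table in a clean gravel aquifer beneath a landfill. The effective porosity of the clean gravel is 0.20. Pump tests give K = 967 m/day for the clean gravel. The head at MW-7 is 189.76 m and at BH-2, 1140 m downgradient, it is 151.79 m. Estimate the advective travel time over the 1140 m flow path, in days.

7.08

Hydraulic gradient i = (189.76 − 151.79) / 1140 = 37.97 / 1140 = 0.03331.
Darcy flux q = K · i = 967.0 × 0.03331 = 32.21 m/day.
Seepage velocity v = q / n_e = 32.21 / 0.20 = 161.0 m/day.
Travel time t = L / v = 1140 / 161.0 = 7.079 days.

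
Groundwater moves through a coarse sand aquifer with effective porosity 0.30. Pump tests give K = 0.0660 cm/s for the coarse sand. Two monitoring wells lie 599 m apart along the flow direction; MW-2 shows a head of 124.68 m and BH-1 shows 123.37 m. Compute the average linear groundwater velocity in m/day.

Convert K: 0.0660 cm/s × 864 = 57.02 m/day.
Hydraulic gradient i = (124.68 − 123.37) / 599 = 1.31 / 599 = 0.002187.
Darcy flux q = K · i = 57.02 × 0.002187 = 0.1247 m/day.
Seepage velocity v = q / n_e = 0.1247 / 0.30 = 0.4157 m/day.

0.416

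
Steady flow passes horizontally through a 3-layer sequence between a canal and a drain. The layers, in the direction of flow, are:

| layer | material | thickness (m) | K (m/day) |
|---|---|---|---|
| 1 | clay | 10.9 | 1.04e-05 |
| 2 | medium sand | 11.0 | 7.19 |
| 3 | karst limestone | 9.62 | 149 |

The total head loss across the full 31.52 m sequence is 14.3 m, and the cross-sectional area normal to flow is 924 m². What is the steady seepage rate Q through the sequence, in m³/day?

Flow is perpendicular to layering, so the layers act in series and the equivalent K is the thickness-weighted harmonic mean.
Total thickness L = 10.9 + 11.0 + 9.62 = 31.52 m.
Σ(b_i/K_i) = 10.9/1.04e-05 + 11.0/7.19 + 9.62/149 = 1.048e+06 d.
K_eq = L / Σ(b_i/K_i) = 31.52 / 1.048e+06 = 3.007e-05 m/day.
Q = K_eq · A · (Δh/L) = 3.007e-05 × 924 × (14.3/31.52) = 0.01261 m³/day.

0.0126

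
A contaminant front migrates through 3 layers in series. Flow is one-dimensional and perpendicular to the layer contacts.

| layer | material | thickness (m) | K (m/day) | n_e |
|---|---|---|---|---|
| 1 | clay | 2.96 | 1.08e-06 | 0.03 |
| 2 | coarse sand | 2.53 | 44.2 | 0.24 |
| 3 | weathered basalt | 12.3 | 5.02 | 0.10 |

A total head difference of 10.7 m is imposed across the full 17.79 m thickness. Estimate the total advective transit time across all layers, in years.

1350

With flow normal to the layers, continuity requires the same specific discharge q through every layer.
Σ(b_i/K_i) = 2.96/1.08e-06 + 2.53/44.2 + 12.3/5.02 = 2.741e+06 d.
q = Δh / Σ(b_i/K_i) = 10.7 / 2.741e+06 = 3.904e-06 m/day.
In each layer the seepage velocity is v_i = q/n_i, so the layer transit time is t_i = b_i·n_i / q:
  layer 1 (clay): t_1 = 2.96 × 0.03 / 3.904e-06 = 22746 d
  layer 2 (coarse sand): t_2 = 2.53 × 0.24 / 3.904e-06 = 1.555e+05 d
  layer 3 (weathered basalt): t_3 = 12.3 × 0.10 / 3.904e-06 = 3.151e+05 d
Total t = Σ t_i = 4.933e+05 days = 1351 years.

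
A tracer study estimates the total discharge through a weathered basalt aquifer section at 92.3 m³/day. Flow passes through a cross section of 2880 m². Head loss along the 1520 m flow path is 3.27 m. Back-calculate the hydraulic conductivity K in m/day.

Hydraulic gradient i = Δh / L = 3.27 / 1520 = 0.002151.
From Q = K·A·i, K = Q / (A·i) = 92.3 / (2880 × 0.002151) = 14.90 m/day.

14.9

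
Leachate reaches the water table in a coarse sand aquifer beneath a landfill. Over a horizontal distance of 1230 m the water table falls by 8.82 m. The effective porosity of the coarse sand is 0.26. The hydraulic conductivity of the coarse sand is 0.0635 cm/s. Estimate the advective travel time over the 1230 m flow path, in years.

2.23

Convert K: 0.0635 cm/s × 864 = 54.86 m/day.
Hydraulic gradient i = Δh / L = 8.82 / 1230 = 0.007171.
Darcy flux q = K · i = 54.86 × 0.007171 = 0.3934 m/day.
Seepage velocity v = q / n_e = 0.3934 / 0.26 = 1.513 m/day.
Travel time t = L / v = 1230 / 1.513 = 812.9 days = 2.226 years.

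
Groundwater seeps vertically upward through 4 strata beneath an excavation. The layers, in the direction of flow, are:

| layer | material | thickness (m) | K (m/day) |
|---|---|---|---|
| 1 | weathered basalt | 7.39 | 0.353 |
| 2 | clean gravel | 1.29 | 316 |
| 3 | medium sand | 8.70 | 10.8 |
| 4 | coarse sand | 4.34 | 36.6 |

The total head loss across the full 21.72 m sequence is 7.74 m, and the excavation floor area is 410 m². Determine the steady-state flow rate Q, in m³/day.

Flow is perpendicular to layering, so the layers act in series and the equivalent K is the thickness-weighted harmonic mean.
Total thickness L = 7.39 + 1.29 + 8.70 + 4.34 = 21.72 m.
Σ(b_i/K_i) = 7.39/0.353 + 1.29/316 + 8.70/10.8 + 4.34/36.6 = 21.86 d.
K_eq = L / Σ(b_i/K_i) = 21.72 / 21.86 = 0.9935 m/day.
Q = K_eq · A · (Δh/L) = 0.9935 × 410 × (7.74/21.72) = 145.1 m³/day.

145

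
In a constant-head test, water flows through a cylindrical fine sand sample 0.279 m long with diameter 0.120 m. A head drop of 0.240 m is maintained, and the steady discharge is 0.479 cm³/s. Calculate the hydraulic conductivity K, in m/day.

Cross-sectional area A = π·(d/2)² = π × (0.120/2)² = 0.01131 m².
Convert discharge: 0.479 cm³/s = 4.790e-07 m³/s.
Darcy's law rearranged: K = Q·L / (A·Δh) = 4.790e-07 × 0.279 / (0.01131 × 0.240) = 4.924e-05 m/s = 4.254 m/day.

4.25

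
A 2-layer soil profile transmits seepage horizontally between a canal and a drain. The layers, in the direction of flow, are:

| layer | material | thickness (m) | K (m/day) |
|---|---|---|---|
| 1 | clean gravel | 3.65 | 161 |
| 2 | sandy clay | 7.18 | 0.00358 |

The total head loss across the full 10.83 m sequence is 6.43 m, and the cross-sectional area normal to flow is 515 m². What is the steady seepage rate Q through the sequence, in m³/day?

1.65

Flow is perpendicular to layering, so the layers act in series and the equivalent K is the thickness-weighted harmonic mean.
Total thickness L = 3.65 + 7.18 = 10.83 m.
Σ(b_i/K_i) = 3.65/161 + 7.18/0.00358 = 2006 d.
K_eq = L / Σ(b_i/K_i) = 10.83 / 2006 = 0.005400 m/day.
Q = K_eq · A · (Δh/L) = 0.005400 × 515 × (6.43/10.83) = 1.651 m³/day.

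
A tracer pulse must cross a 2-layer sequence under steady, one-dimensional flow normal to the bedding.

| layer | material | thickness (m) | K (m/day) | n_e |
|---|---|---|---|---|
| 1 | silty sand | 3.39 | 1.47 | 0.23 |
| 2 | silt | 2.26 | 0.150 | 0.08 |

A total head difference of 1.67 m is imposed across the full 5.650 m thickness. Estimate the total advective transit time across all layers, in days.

9.99

With flow normal to the layers, continuity requires the same specific discharge q through every layer.
Σ(b_i/K_i) = 3.39/1.47 + 2.26/0.150 = 17.37 d.
q = Δh / Σ(b_i/K_i) = 1.67 / 17.37 = 0.09613 m/day.
In each layer the seepage velocity is v_i = q/n_i, so the layer transit time is t_i = b_i·n_i / q:
  layer 1 (silty sand): t_1 = 3.39 × 0.23 / 0.09613 = 8.111 d
  layer 2 (silt): t_2 = 2.26 × 0.08 / 0.09613 = 1.881 d
Total t = Σ t_i = 9.992 days.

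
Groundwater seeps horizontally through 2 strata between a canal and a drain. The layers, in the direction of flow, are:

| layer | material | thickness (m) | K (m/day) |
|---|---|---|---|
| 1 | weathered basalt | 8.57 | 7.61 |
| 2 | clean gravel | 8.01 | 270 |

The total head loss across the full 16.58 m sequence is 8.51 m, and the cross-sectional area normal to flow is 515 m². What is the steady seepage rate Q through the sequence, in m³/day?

3790

Flow is perpendicular to layering, so the layers act in series and the equivalent K is the thickness-weighted harmonic mean.
Total thickness L = 8.57 + 8.01 = 16.58 m.
Σ(b_i/K_i) = 8.57/7.61 + 8.01/270 = 1.156 d.
K_eq = L / Σ(b_i/K_i) = 16.58 / 1.156 = 14.34 m/day.
Q = K_eq · A · (Δh/L) = 14.34 × 515 × (8.51/16.58) = 3792 m³/day.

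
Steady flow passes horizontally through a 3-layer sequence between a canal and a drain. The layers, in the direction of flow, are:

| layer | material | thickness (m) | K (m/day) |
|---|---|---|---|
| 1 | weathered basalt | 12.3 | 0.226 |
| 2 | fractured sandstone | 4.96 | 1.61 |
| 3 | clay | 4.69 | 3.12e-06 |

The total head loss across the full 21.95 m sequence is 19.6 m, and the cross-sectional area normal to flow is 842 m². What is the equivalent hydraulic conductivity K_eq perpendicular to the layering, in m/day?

1.46e-05

Flow is perpendicular to layering, so the layers act in series and the equivalent K is the thickness-weighted harmonic mean.
Total thickness L = 12.3 + 4.96 + 4.69 = 21.95 m.
Σ(b_i/K_i) = 12.3/0.226 + 4.96/1.61 + 4.69/3.12e-06 = 1.503e+06 d.
K_eq = L / Σ(b_i/K_i) = 21.95 / 1.503e+06 = 1.460e-05 m/day.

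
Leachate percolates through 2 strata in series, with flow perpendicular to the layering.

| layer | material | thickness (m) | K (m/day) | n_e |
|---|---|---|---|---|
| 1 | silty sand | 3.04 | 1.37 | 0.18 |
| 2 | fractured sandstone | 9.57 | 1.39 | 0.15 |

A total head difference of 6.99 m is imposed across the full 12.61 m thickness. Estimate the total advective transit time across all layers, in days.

With flow normal to the layers, continuity requires the same specific discharge q through every layer.
Σ(b_i/K_i) = 3.04/1.37 + 9.57/1.39 = 9.104 d.
q = Δh / Σ(b_i/K_i) = 6.99 / 9.104 = 0.7678 m/day.
In each layer the seepage velocity is v_i = q/n_i, so the layer transit time is t_i = b_i·n_i / q:
  layer 1 (silty sand): t_1 = 3.04 × 0.18 / 0.7678 = 0.7127 d
  layer 2 (fractured sandstone): t_2 = 9.57 × 0.15 / 0.7678 = 1.870 d
Total t = Σ t_i = 2.582 days.

2.58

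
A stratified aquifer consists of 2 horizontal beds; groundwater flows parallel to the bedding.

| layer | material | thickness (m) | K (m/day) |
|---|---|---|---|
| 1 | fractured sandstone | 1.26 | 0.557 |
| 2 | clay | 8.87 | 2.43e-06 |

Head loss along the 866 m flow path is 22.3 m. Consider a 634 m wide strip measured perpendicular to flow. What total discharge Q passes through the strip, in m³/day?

11.5

Flow is parallel to layering, so each bed carries its own Darcy discharge and the transmissivities add.
Σ(K_i·b_i) = 0.557×1.26 + 2.43e-06×8.87 = 0.7018 m²/day.
Hydraulic gradient i = Δh / L = 22.3 / 866 = 0.02575.
Q = Σ(K_i·b_i) · W · i = 0.7018 × 634 × 0.02575 = 11.46 m³/day.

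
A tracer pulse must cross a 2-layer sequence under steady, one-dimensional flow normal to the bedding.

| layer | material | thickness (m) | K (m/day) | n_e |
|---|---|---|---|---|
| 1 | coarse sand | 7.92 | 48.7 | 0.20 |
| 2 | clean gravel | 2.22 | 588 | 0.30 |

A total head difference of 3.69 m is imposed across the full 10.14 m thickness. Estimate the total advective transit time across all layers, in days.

0.101

With flow normal to the layers, continuity requires the same specific discharge q through every layer.
Σ(b_i/K_i) = 7.92/48.7 + 2.22/588 = 0.1664 d.
q = Δh / Σ(b_i/K_i) = 3.69 / 0.1664 = 22.17 m/day.
In each layer the seepage velocity is v_i = q/n_i, so the layer transit time is t_i = b_i·n_i / q:
  layer 1 (coarse sand): t_1 = 7.92 × 0.20 / 22.17 = 0.07143 d
  layer 2 (clean gravel): t_2 = 2.22 × 0.30 / 22.17 = 0.03003 d
Total t = Σ t_i = 0.1015 days.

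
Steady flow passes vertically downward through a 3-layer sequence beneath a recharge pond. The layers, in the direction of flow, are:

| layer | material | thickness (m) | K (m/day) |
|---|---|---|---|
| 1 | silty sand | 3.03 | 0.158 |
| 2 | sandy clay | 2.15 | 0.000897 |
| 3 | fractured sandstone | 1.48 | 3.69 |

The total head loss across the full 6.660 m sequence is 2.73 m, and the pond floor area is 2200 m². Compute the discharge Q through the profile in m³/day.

2.49

Flow is perpendicular to layering, so the layers act in series and the equivalent K is the thickness-weighted harmonic mean.
Total thickness L = 3.03 + 2.15 + 1.48 = 6.660 m.
Σ(b_i/K_i) = 3.03/0.158 + 2.15/0.000897 + 1.48/3.69 = 2416 d.
K_eq = L / Σ(b_i/K_i) = 6.660 / 2416 = 0.002756 m/day.
Q = K_eq · A · (Δh/L) = 0.002756 × 2200 × (2.73/6.660) = 2.485 m³/day.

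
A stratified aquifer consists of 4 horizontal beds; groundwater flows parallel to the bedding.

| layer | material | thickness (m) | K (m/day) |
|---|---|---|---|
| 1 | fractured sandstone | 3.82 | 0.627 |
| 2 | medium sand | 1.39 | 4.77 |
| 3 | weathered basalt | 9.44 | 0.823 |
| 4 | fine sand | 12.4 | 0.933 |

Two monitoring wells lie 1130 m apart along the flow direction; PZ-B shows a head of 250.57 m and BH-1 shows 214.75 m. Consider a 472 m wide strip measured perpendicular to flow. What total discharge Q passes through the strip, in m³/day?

424

Flow is parallel to layering, so each bed carries its own Darcy discharge and the transmissivities add.
Σ(K_i·b_i) = 0.627×3.82 + 4.77×1.39 + 0.823×9.44 + 0.933×12.4 = 28.36 m²/day.
Hydraulic gradient i = (250.57 − 214.75) / 1130 = 35.82 / 1130 = 0.03170.
Q = Σ(K_i·b_i) · W · i = 28.36 × 472 × 0.03170 = 424.4 m³/day.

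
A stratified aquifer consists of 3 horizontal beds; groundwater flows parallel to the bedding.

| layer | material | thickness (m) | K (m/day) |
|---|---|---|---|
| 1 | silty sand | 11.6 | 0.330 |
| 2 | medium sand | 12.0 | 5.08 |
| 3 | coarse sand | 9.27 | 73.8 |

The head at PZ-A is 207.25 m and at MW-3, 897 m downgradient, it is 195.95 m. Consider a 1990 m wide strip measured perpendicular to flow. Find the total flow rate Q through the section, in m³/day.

18800

Flow is parallel to layering, so each bed carries its own Darcy discharge and the transmissivities add.
Σ(K_i·b_i) = 0.330×11.6 + 5.08×12.0 + 73.8×9.27 = 748.9 m²/day.
Hydraulic gradient i = (207.25 − 195.95) / 897 = 11.3 / 897 = 0.01260.
Q = Σ(K_i·b_i) · W · i = 748.9 × 1990 × 0.01260 = 18775 m³/day.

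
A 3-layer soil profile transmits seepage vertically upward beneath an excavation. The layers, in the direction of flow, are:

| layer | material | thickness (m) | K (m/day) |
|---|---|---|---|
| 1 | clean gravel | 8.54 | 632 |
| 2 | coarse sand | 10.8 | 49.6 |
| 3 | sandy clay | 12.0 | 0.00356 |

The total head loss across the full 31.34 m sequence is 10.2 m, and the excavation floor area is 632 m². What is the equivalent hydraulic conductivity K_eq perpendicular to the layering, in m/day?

0.00930

Flow is perpendicular to layering, so the layers act in series and the equivalent K is the thickness-weighted harmonic mean.
Total thickness L = 8.54 + 10.8 + 12.0 = 31.34 m.
Σ(b_i/K_i) = 8.54/632 + 10.8/49.6 + 12.0/0.00356 = 3371 d.
K_eq = L / Σ(b_i/K_i) = 31.34 / 3371 = 0.009297 m/day.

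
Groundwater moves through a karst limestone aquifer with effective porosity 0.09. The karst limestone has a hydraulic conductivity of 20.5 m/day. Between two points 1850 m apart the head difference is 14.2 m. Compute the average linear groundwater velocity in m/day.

Hydraulic gradient i = Δh / L = 14.2 / 1850 = 0.007676.
Darcy flux q = K · i = 20.50 × 0.007676 = 0.1574 m/day.
Seepage velocity v = q / n_e = 0.1574 / 0.09 = 1.748 m/day.

1.75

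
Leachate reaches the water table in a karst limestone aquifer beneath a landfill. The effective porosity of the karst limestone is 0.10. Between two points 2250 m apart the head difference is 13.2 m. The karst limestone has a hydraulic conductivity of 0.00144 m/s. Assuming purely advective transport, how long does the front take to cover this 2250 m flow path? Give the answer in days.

Convert K: 0.00144 m/s × 86400 = 124.4 m/day.
Hydraulic gradient i = Δh / L = 13.2 / 2250 = 0.005867.
Darcy flux q = K · i = 124.4 × 0.005867 = 0.7299 m/day.
Seepage velocity v = q / n_e = 0.7299 / 0.10 = 7.299 m/day.
Travel time t = L / v = 2250 / 7.299 = 308.3 days.

308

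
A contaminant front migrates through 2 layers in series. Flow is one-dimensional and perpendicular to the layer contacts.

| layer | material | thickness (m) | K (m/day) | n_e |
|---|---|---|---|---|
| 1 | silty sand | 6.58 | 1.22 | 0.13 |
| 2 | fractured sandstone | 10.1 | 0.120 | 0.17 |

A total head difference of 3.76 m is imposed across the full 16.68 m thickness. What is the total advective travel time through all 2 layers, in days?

61.3

With flow normal to the layers, continuity requires the same specific discharge q through every layer.
Σ(b_i/K_i) = 6.58/1.22 + 10.1/0.120 = 89.56 d.
q = Δh / Σ(b_i/K_i) = 3.76 / 89.56 = 0.04198 m/day.
In each layer the seepage velocity is v_i = q/n_i, so the layer transit time is t_i = b_i·n_i / q:
  layer 1 (silty sand): t_1 = 6.58 × 0.13 / 0.04198 = 20.37 d
  layer 2 (fractured sandstone): t_2 = 10.1 × 0.17 / 0.04198 = 40.90 d
Total t = Σ t_i = 61.27 days.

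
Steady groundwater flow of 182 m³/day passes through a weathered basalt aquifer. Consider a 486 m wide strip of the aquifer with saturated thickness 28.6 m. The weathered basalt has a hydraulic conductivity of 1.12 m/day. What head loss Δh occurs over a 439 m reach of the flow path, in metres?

5.13

Cross-sectional area A = 486 × 28.6 = 13900 m².
From Q = K·A·i, i = Q / (K·A) = 182 / (1.120 × 13900) = 0.01169.
Head loss Δh = i · L = 0.01169 × 439 = 5.132 m.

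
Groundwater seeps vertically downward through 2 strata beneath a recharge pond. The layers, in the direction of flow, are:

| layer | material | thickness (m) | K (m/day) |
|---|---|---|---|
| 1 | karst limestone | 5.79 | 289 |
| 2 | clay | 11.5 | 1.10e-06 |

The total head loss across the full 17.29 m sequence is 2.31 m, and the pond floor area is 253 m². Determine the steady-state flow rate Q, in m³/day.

Flow is perpendicular to layering, so the layers act in series and the equivalent K is the thickness-weighted harmonic mean.
Total thickness L = 5.79 + 11.5 = 17.29 m.
Σ(b_i/K_i) = 5.79/289 + 11.5/1.10e-06 = 1.045e+07 d.
K_eq = L / Σ(b_i/K_i) = 17.29 / 1.045e+07 = 1.654e-06 m/day.
Q = K_eq · A · (Δh/L) = 1.654e-06 × 253 × (2.31/17.29) = 5.590e-05 m³/day.

5.59e-05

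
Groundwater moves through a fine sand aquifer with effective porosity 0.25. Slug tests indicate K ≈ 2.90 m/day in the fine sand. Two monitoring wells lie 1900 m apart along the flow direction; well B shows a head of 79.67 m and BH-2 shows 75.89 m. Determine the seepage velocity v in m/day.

Hydraulic gradient i = (79.67 − 75.89) / 1900 = 3.78 / 1900 = 0.001989.
Darcy flux q = K · i = 2.900 × 0.001989 = 0.005769 m/day.
Seepage velocity v = q / n_e = 0.005769 / 0.25 = 0.02308 m/day.

0.0231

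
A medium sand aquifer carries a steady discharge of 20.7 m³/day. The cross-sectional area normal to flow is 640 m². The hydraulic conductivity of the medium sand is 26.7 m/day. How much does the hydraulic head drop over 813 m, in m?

0.985

From Q = K·A·i, i = Q / (K·A) = 20.7 / (26.70 × 640.0) = 0.001211.
Head loss Δh = i · L = 0.001211 × 813 = 0.9848 m.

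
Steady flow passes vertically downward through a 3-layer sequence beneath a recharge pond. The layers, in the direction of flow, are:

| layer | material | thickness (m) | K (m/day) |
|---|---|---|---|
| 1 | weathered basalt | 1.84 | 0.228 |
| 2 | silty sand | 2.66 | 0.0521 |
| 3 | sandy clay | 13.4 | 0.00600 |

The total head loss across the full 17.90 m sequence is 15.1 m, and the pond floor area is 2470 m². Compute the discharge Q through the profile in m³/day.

Flow is perpendicular to layering, so the layers act in series and the equivalent K is the thickness-weighted harmonic mean.
Total thickness L = 1.84 + 2.66 + 13.4 = 17.90 m.
Σ(b_i/K_i) = 1.84/0.228 + 2.66/0.0521 + 13.4/0.00600 = 2292 d.
K_eq = L / Σ(b_i/K_i) = 17.90 / 2292 = 0.007808 m/day.
Q = K_eq · A · (Δh/L) = 0.007808 × 2470 × (15.1/17.90) = 16.27 m³/day.

16.3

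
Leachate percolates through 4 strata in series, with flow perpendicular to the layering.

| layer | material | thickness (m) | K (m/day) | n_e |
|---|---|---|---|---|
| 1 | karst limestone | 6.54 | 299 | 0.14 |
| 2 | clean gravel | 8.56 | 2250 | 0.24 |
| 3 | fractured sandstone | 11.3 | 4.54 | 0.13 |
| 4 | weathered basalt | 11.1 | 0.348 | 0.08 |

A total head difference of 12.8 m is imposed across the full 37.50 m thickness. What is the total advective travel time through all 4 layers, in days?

14.3

With flow normal to the layers, continuity requires the same specific discharge q through every layer.
Σ(b_i/K_i) = 6.54/299 + 8.56/2250 + 11.3/4.54 + 11.1/0.348 = 34.41 d.
q = Δh / Σ(b_i/K_i) = 12.8 / 34.41 = 0.3720 m/day.
In each layer the seepage velocity is v_i = q/n_i, so the layer transit time is t_i = b_i·n_i / q:
  layer 1 (karst limestone): t_1 = 6.54 × 0.14 / 0.3720 = 2.461 d
  layer 2 (clean gravel): t_2 = 8.56 × 0.24 / 0.3720 = 5.523 d
  layer 3 (fractured sandstone): t_3 = 11.3 × 0.13 / 0.3720 = 3.949 d
  layer 4 (weathered basalt): t_4 = 11.1 × 0.08 / 0.3720 = 2.387 d
Total t = Σ t_i = 14.32 days.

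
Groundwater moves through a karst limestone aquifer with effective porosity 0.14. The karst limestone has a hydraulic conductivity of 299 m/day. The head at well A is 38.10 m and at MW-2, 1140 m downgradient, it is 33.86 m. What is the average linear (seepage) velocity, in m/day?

7.94

Hydraulic gradient i = (38.10 − 33.86) / 1140 = 4.24 / 1140 = 0.003719.
Darcy flux q = K · i = 299.0 × 0.003719 = 1.112 m/day.
Seepage velocity v = q / n_e = 1.112 / 0.14 = 7.943 m/day.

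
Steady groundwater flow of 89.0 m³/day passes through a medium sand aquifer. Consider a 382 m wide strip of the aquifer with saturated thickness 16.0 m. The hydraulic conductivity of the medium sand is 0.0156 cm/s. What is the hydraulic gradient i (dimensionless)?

0.00108

Convert K: 0.0156 cm/s × 864 = 13.48 m/day.
Cross-sectional area A = 382 × 16.0 = 6112 m².
From Q = K·A·i, i = Q / (K·A) = 89.0 / (13.48 × 6112) = 0.001080.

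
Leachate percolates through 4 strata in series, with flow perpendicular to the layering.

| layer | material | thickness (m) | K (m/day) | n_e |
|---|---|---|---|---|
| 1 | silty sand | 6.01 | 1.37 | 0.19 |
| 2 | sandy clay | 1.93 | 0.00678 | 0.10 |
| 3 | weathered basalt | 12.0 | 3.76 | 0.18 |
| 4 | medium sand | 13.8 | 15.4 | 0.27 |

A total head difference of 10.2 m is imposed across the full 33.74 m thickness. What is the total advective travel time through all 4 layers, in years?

With flow normal to the layers, continuity requires the same specific discharge q through every layer.
Σ(b_i/K_i) = 6.01/1.37 + 1.93/0.00678 + 12.0/3.76 + 13.8/15.4 = 293.1 d.
q = Δh / Σ(b_i/K_i) = 10.2 / 293.1 = 0.03480 m/day.
In each layer the seepage velocity is v_i = q/n_i, so the layer transit time is t_i = b_i·n_i / q:
  layer 1 (silty sand): t_1 = 6.01 × 0.19 / 0.03480 = 32.82 d
  layer 2 (sandy clay): t_2 = 1.93 × 0.10 / 0.03480 = 5.547 d
  layer 3 (weathered basalt): t_3 = 12.0 × 0.18 / 0.03480 = 62.08 d
  layer 4 (medium sand): t_4 = 13.8 × 0.27 / 0.03480 = 107.1 d
Total t = Σ t_i = 207.5 days = 0.5682 years.

0.568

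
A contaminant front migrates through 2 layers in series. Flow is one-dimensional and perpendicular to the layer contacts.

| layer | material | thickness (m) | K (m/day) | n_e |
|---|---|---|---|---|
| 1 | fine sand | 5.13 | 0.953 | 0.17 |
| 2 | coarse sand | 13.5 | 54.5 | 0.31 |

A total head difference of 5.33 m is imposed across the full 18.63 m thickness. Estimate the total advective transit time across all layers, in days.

With flow normal to the layers, continuity requires the same specific discharge q through every layer.
Σ(b_i/K_i) = 5.13/0.953 + 13.5/54.5 = 5.631 d.
q = Δh / Σ(b_i/K_i) = 5.33 / 5.631 = 0.9466 m/day.
In each layer the seepage velocity is v_i = q/n_i, so the layer transit time is t_i = b_i·n_i / q:
  layer 1 (fine sand): t_1 = 5.13 × 0.17 / 0.9466 = 0.9213 d
  layer 2 (coarse sand): t_2 = 13.5 × 0.31 / 0.9466 = 4.421 d
Total t = Σ t_i = 5.342 days.

5.34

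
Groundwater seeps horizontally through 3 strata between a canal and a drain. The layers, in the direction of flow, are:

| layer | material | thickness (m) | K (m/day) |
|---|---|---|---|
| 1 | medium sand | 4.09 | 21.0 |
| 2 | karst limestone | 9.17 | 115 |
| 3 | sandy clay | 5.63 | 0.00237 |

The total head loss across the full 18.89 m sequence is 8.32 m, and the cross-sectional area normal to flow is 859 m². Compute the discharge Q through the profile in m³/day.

Flow is perpendicular to layering, so the layers act in series and the equivalent K is the thickness-weighted harmonic mean.
Total thickness L = 4.09 + 9.17 + 5.63 = 18.89 m.
Σ(b_i/K_i) = 4.09/21.0 + 9.17/115 + 5.63/0.00237 = 2376 d.
K_eq = L / Σ(b_i/K_i) = 18.89 / 2376 = 0.007951 m/day.
Q = K_eq · A · (Δh/L) = 0.007951 × 859 × (8.32/18.89) = 3.008 m³/day.

3.01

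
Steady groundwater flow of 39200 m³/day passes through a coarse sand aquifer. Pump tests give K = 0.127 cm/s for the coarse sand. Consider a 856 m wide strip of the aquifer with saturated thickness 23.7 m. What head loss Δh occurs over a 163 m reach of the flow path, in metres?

Convert K: 0.127 cm/s × 864 = 109.7 m/day.
Cross-sectional area A = 856 × 23.7 = 20287 m².
From Q = K·A·i, i = Q / (K·A) = 39200 / (109.7 × 20287) = 0.01761.
Head loss Δh = i · L = 0.01761 × 163 = 2.870 m.

2.87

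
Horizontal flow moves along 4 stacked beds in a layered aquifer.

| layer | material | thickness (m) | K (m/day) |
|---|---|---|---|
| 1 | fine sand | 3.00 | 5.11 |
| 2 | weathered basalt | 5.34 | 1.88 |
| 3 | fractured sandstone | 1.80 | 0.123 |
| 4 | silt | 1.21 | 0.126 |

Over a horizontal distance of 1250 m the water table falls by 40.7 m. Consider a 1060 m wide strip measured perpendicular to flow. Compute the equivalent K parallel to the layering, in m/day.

2.27

Flow is parallel to layering, so each bed carries its own Darcy discharge and the transmissivities add.
Σ(K_i·b_i) = 5.11×3.00 + 1.88×5.34 + 0.123×1.80 + 0.126×1.21 = 25.74 m²/day.
Total thickness b = 11.35 m, so K_eq = Σ(K_i·b_i)/b = 2.268 m/day.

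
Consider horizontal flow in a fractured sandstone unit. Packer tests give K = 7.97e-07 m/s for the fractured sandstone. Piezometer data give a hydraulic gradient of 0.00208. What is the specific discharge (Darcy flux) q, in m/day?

Convert K: 7.97e-07 m/s × 86400 = 0.06886 m/day.
Hydraulic gradient i = 0.00208.
Specific discharge q = K · i = 0.06886 × 0.002080 = 0.0001432 m/day.

0.000143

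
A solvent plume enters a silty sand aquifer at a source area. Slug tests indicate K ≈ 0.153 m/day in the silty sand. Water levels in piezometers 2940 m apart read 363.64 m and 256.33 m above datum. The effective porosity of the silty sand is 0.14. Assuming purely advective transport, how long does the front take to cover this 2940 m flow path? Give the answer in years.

202

Hydraulic gradient i = (363.64 − 256.33) / 2940 = 107.31 / 2940 = 0.03650.
Darcy flux q = K · i = 0.1530 × 0.03650 = 0.005584 m/day.
Seepage velocity v = q / n_e = 0.005584 / 0.14 = 0.03989 m/day.
Travel time t = L / v = 2940 / 0.03989 = 73704 days = 201.8 years.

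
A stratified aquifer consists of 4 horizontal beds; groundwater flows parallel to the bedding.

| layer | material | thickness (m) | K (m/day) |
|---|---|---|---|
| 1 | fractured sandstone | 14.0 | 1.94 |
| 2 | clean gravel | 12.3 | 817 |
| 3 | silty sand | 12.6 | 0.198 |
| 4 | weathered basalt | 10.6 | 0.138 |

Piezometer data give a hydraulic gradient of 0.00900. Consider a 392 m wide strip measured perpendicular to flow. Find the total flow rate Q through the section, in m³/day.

35600

Flow is parallel to layering, so each bed carries its own Darcy discharge and the transmissivities add.
Σ(K_i·b_i) = 1.94×14.0 + 817×12.3 + 0.198×12.6 + 0.138×10.6 = 10080 m²/day.
Hydraulic gradient i = 0.00900.
Q = Σ(K_i·b_i) · W · i = 10080 × 392 × 0.009000 = 35563 m³/day.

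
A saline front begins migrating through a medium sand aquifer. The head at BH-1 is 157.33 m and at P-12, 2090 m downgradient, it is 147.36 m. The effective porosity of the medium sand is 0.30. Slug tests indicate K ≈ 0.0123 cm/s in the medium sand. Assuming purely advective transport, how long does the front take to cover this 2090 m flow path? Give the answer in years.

Convert K: 0.0123 cm/s × 864 = 10.63 m/day.
Hydraulic gradient i = (157.33 − 147.36) / 2090 = 9.97 / 2090 = 0.004770.
Darcy flux q = K · i = 10.63 × 0.004770 = 0.05070 m/day.
Seepage velocity v = q / n_e = 0.05070 / 0.30 = 0.1690 m/day.
Travel time t = L / v = 2090 / 0.1690 = 12368 days = 33.86 years.

33.9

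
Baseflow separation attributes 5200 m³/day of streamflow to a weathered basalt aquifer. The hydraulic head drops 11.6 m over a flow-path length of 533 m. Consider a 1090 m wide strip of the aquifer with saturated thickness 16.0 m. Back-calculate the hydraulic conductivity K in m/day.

Cross-sectional area A = 1090 × 16.0 = 17440 m².
Hydraulic gradient i = Δh / L = 11.6 / 533 = 0.02176.
From Q = K·A·i, K = Q / (A·i) = 5200 / (17440 × 0.02176) = 13.70 m/day.

13.7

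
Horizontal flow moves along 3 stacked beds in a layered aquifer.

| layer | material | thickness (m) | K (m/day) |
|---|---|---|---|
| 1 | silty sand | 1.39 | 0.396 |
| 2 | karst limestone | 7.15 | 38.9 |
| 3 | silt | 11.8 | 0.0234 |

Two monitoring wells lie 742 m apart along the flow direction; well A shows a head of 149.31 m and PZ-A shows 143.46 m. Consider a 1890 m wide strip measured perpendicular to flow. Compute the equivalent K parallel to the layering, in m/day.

13.7

Flow is parallel to layering, so each bed carries its own Darcy discharge and the transmissivities add.
Σ(K_i·b_i) = 0.396×1.39 + 38.9×7.15 + 0.0234×11.8 = 279.0 m²/day.
Total thickness b = 20.34 m, so K_eq = Σ(K_i·b_i)/b = 13.71 m/day.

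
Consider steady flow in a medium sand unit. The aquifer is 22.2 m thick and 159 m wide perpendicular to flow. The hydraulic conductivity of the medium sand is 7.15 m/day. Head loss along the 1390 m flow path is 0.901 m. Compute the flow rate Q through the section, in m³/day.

Cross-sectional area A = 159 × 22.2 = 3530 m².
Hydraulic gradient i = Δh / L = 0.901 / 1390 = 0.0006482.
Darcy's law: Q = K · A · i = 7.150 × 3530 × 0.0006482 = 16.36 m³/day.

16.4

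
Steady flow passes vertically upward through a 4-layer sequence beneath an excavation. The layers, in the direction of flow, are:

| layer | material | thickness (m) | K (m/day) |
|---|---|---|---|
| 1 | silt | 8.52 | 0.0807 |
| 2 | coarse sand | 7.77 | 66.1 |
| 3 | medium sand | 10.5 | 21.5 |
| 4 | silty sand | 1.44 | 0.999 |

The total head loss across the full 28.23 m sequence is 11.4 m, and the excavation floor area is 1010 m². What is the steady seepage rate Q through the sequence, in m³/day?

107

Flow is perpendicular to layering, so the layers act in series and the equivalent K is the thickness-weighted harmonic mean.
Total thickness L = 8.52 + 7.77 + 10.5 + 1.44 = 28.23 m.
Σ(b_i/K_i) = 8.52/0.0807 + 7.77/66.1 + 10.5/21.5 + 1.44/0.999 = 107.6 d.
K_eq = L / Σ(b_i/K_i) = 28.23 / 107.6 = 0.2623 m/day.
Q = K_eq · A · (Δh/L) = 0.2623 × 1010 × (11.4/28.23) = 107.0 m³/day.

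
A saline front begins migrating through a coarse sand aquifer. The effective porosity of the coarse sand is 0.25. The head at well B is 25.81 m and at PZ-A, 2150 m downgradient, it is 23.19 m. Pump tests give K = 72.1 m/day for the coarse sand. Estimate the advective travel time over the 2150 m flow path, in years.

16.7

Hydraulic gradient i = (25.81 − 23.19) / 2150 = 2.62 / 2150 = 0.001219.
Darcy flux q = K · i = 72.10 × 0.001219 = 0.08786 m/day.
Seepage velocity v = q / n_e = 0.08786 / 0.25 = 0.3514 m/day.
Travel time t = L / v = 2150 / 0.3514 = 6118 days = 16.75 years.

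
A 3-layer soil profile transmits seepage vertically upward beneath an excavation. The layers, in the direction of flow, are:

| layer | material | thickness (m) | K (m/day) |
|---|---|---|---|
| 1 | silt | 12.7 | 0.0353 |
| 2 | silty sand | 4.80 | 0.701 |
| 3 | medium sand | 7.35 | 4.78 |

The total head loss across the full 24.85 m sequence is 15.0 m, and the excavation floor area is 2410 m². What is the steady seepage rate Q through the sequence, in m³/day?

Flow is perpendicular to layering, so the layers act in series and the equivalent K is the thickness-weighted harmonic mean.
Total thickness L = 12.7 + 4.80 + 7.35 = 24.85 m.
Σ(b_i/K_i) = 12.7/0.0353 + 4.80/0.701 + 7.35/4.78 = 368.2 d.
K_eq = L / Σ(b_i/K_i) = 24.85 / 368.2 = 0.06750 m/day.
Q = K_eq · A · (Δh/L) = 0.06750 × 2410 × (15.0/24.85) = 98.19 m³/day.

98.2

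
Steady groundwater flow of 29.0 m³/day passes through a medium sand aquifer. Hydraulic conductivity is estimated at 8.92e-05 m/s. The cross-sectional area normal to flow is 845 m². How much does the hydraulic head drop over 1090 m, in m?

Convert K: 8.92e-05 m/s × 86400 = 7.707 m/day.
From Q = K·A·i, i = Q / (K·A) = 29.0 / (7.707 × 845.0) = 0.004453.
Head loss Δh = i · L = 0.004453 × 1090 = 4.854 m.

4.85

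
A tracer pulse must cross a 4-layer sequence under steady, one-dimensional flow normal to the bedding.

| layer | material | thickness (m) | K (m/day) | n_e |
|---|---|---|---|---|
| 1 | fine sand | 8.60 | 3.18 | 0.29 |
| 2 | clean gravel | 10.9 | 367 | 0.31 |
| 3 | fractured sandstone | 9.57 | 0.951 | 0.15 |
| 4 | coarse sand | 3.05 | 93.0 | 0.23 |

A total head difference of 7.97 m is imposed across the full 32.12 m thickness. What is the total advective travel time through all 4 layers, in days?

12.9

With flow normal to the layers, continuity requires the same specific discharge q through every layer.
Σ(b_i/K_i) = 8.60/3.18 + 10.9/367 + 9.57/0.951 + 3.05/93.0 = 12.83 d.
q = Δh / Σ(b_i/K_i) = 7.97 / 12.83 = 0.6212 m/day.
In each layer the seepage velocity is v_i = q/n_i, so the layer transit time is t_i = b_i·n_i / q:
  layer 1 (fine sand): t_1 = 8.60 × 0.29 / 0.6212 = 4.015 d
  layer 2 (clean gravel): t_2 = 10.9 × 0.31 / 0.6212 = 5.439 d
  layer 3 (fractured sandstone): t_3 = 9.57 × 0.15 / 0.6212 = 2.311 d
  layer 4 (coarse sand): t_4 = 3.05 × 0.23 / 0.6212 = 1.129 d
Total t = Σ t_i = 12.89 days.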